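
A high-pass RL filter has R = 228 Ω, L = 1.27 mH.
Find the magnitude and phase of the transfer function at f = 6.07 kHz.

Step 1 — Angular frequency: ω = 2π·6070 = 3.814e+04 rad/s.
Step 2 — Transfer function: H(jω) = jωL/(R + jωL).
Step 3 — Numerator jωL = j·48.44; denominator R + jωL = 228 + j48.44.
Step 4 — H = 0.04318 + j0.2033.
Step 5 — Magnitude: |H| = 0.2078 (-13.6 dB); phase: φ = 78.0°.

|H| = 0.2078 (-13.6 dB), φ = 78.0°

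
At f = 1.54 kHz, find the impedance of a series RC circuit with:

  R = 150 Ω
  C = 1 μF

Step 1 — Angular frequency: ω = 2π·f = 2π·1540 = 9676 rad/s.
Step 2 — Component impedances:
  R: Z = R = 150 Ω
  C: Z = 1/(jωC) = -j/(ω·C) = 0 - j103.3 Ω
Step 3 — Series combination: Z_total = R + C = 150 - j103.3 Ω = 182.2∠-34.6° Ω.

Z = 150 - j103.3 Ω = 182.2∠-34.6° Ω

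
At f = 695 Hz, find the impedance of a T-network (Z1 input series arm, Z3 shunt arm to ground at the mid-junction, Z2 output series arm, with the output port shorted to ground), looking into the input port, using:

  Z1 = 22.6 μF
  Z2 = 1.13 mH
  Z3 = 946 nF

Step 1 — Angular frequency: ω = 2π·f = 2π·695 = 4367 rad/s.
Step 2 — Component impedances:
  Z1: Z = 1/(jωC) = -j/(ω·C) = 0 - j10.13 Ω
  Z2: Z = jωL = j·4367·0.00113 = 0 + j4.934 Ω
  Z3: Z = 1/(jωC) = -j/(ω·C) = 0 - j242.1 Ω
Step 3 — With the output port shorted to ground, the output series arm Z2 runs from the junction to ground; the shunt arm Z3 also runs from the junction to ground. They appear in parallel: Z3 || Z2 = 0 + j5.037 Ω.
Step 4 — Series with input arm Z1: Z_in = Z1 + (Z3 || Z2) = 0 - j5.096 Ω = 5.096∠-90.0° Ω.

Z = 0 - j5.096 Ω = 5.096∠-90.0° Ω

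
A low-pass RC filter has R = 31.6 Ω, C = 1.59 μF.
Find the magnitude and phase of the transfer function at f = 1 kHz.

Step 1 — Angular frequency: ω = 2π·1000 = 6283 rad/s.
Step 2 — Transfer function: H(jω) = 1/(1 + jωRC).
Step 3 — Denominator: 1 + jωRC = 1 + j·6283·31.6·1.59e-06 = 1 + j0.3157.
Step 4 — H = 0.9094 - j0.2871.
Step 5 — Magnitude: |H| = 0.9536 (-0.4 dB); phase: φ = -17.5°.

|H| = 0.9536 (-0.4 dB), φ = -17.5°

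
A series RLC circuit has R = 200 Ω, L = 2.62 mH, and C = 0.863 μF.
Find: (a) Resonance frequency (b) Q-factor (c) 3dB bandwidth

Step 1 — Resonance: ω₀ = 1/√(LC) = 1/√(0.00262·8.63e-07) = 2.103e+04 rad/s.
Step 2 — f₀ = ω₀/(2π) = 3347 Hz.
Step 3 — Series Q: Q = ω₀L/R = 2.103e+04·0.00262/200 = 0.2755.
Step 4 — Bandwidth: Δω = ω₀/Q = 7.634e+04 rad/s; BW = Δω/(2π) = 1.215e+04 Hz.

(a) f₀ = 3347 Hz  (b) Q = 0.2755  (c) BW = 1.215e+04 Hz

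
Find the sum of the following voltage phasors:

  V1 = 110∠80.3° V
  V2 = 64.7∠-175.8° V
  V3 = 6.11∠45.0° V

Step 1 — Convert each phasor to rectangular form:
  V1 = 110·(cos(80.3°) + j·sin(80.3°)) = 18.53 + j108.4 V
  V2 = 64.7·(cos(-175.8°) + j·sin(-175.8°)) = -64.53 - j4.739 V
  V3 = 6.11·(cos(45.0°) + j·sin(45.0°)) = 4.32 + j4.32 V
Step 2 — Sum components: V_total = -41.67 + j108 V.
Step 3 — Convert to polar: |V_total| = 115.8 V, ∠V_total = 111.1°.

V_total = 115.8∠111.1° V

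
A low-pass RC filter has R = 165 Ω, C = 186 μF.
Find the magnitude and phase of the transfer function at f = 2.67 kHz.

Step 1 — Angular frequency: ω = 2π·2670 = 1.678e+04 rad/s.
Step 2 — Transfer function: H(jω) = 1/(1 + jωRC).
Step 3 — Denominator: 1 + jωRC = 1 + j·1.678e+04·165·0.000186 = 1 + j514.9.
Step 4 — H = 3.772e-06 - j0.001942.
Step 5 — Magnitude: |H| = 0.001942 (-54.2 dB); phase: φ = -89.9°.

|H| = 0.001942 (-54.2 dB), φ = -89.9°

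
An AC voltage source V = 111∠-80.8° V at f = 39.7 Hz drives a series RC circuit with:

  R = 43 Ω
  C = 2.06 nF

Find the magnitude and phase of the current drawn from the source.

Step 1 — Angular frequency: ω = 2π·f = 2π·39.7 = 249.4 rad/s.
Step 2 — Component impedances:
  R: Z = R = 43 Ω
  C: Z = 1/(jωC) = -j/(ω·C) = 0 - j1.946e+06 Ω
Step 3 — Series combination: Z_total = R + C = 43 - j1.946e+06 Ω = 1.946e+06∠-90.0° Ω.
Step 4 — Source phasor: V = 111∠-80.8° V = 17.75 - j109.6 V.
Step 5 — Ohm's law: I = V / Z_total = (17.75 - j109.6) / (43 - j1.946e+06) = 5.63e-05 + j9.118e-06 A.
Step 6 — Convert to polar: |I| = 5.704e-05 A, ∠I = 9.2°.

I = 5.704e-05∠9.2° A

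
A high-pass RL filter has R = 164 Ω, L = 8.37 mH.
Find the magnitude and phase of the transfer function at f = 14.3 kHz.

Step 1 — Angular frequency: ω = 2π·1.43e+04 = 8.985e+04 rad/s.
Step 2 — Transfer function: H(jω) = jωL/(R + jωL).
Step 3 — Numerator jωL = j·752; denominator R + jωL = 164 + j752.
Step 4 — H = 0.9546 + j0.2082.
Step 5 — Magnitude: |H| = 0.977 (-0.2 dB); phase: φ = 12.3°.

|H| = 0.977 (-0.2 dB), φ = 12.3°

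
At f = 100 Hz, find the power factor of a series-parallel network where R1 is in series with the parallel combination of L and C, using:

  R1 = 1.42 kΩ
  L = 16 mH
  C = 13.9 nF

Step 1 — Angular frequency: ω = 2π·f = 2π·100 = 628.3 rad/s.
Step 2 — Component impedances:
  R1: Z = R = 1420 Ω
  L: Z = jωL = j·628.3·0.016 = 0 + j10.05 Ω
  C: Z = 1/(jωC) = -j/(ω·C) = 0 - j1.145e+05 Ω
Step 3 — Parallel branch: L || C = 1/(1/L + 1/C) = 0 + j10.05 Ω.
Step 4 — Series with R1: Z_total = R1 + (L || C) = 1420 + j10.05 Ω = 1420∠0.4° Ω.
Step 5 — Power factor: PF = cos(φ) = Re(Z)/|Z| = 1420/1420 = 1.
Step 6 — Type: Im(Z) = 10.05 ⇒ lagging (phase φ = 0.4°).

PF = 1 (lagging, φ = 0.4°)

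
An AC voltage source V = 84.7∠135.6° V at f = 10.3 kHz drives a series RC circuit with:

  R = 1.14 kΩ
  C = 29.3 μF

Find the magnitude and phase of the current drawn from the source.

Step 1 — Angular frequency: ω = 2π·f = 2π·1.03e+04 = 6.472e+04 rad/s.
Step 2 — Component impedances:
  R: Z = R = 1140 Ω
  C: Z = 1/(jωC) = -j/(ω·C) = 0 - j0.5274 Ω
Step 3 — Series combination: Z_total = R + C = 1140 - j0.5274 Ω = 1140∠-0.0° Ω.
Step 4 — Source phasor: V = 84.7∠135.6° V = -60.52 + j59.26 V.
Step 5 — Ohm's law: I = V / Z_total = (-60.52 + j59.26) / (1140 - j0.5274) = -0.05311 + j0.05196 A.
Step 6 — Convert to polar: |I| = 0.0743 A, ∠I = 135.6°.

I = 0.0743∠135.6° A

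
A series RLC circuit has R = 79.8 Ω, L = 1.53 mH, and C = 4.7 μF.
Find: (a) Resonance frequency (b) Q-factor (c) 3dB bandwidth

Step 1 — Resonance: ω₀ = 1/√(LC) = 1/√(0.00153·4.7e-06) = 1.179e+04 rad/s.
Step 2 — f₀ = ω₀/(2π) = 1877 Hz.
Step 3 — Series Q: Q = ω₀L/R = 1.179e+04·0.00153/79.8 = 0.2261.
Step 4 — Bandwidth: Δω = ω₀/Q = 5.216e+04 rad/s; BW = Δω/(2π) = 8301 Hz.

(a) f₀ = 1877 Hz  (b) Q = 0.2261  (c) BW = 8301 Hz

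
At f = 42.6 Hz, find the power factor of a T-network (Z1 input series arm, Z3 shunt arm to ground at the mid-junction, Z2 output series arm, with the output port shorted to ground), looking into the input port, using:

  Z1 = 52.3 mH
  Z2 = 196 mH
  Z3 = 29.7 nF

Step 1 — Angular frequency: ω = 2π·f = 2π·42.6 = 267.7 rad/s.
Step 2 — Component impedances:
  Z1: Z = jωL = j·267.7·0.0523 = 0 + j14 Ω
  Z2: Z = jωL = j·267.7·0.196 = 0 + j52.46 Ω
  Z3: Z = 1/(jωC) = -j/(ω·C) = 0 - j1.258e+05 Ω
Step 3 — With the output port shorted to ground, the output series arm Z2 runs from the junction to ground; the shunt arm Z3 also runs from the junction to ground. They appear in parallel: Z3 || Z2 = 0 + j52.48 Ω.
Step 4 — Series with input arm Z1: Z_in = Z1 + (Z3 || Z2) = 0 + j66.48 Ω = 66.48∠90.0° Ω.
Step 5 — Power factor: PF = cos(φ) = Re(Z)/|Z| = 0/66.48 = 0.
Step 6 — Type: Im(Z) = 66.48 ⇒ lagging (phase φ = 90.0°).

PF = 0 (lagging, φ = 90.0°)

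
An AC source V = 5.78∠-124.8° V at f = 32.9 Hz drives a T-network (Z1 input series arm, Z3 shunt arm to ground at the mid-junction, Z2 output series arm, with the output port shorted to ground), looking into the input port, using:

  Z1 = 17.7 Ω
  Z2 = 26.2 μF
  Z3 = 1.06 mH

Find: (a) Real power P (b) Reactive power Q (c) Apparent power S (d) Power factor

Step 1 — Angular frequency: ω = 2π·f = 2π·32.9 = 206.7 rad/s.
Step 2 — Component impedances:
  Z1: Z = R = 17.7 Ω
  Z2: Z = 1/(jωC) = -j/(ω·C) = 0 - j184.6 Ω
  Z3: Z = jωL = j·206.7·0.00106 = 0 + j0.2191 Ω
Step 3 — With the output port shorted to ground, the output series arm Z2 runs from the junction to ground; the shunt arm Z3 also runs from the junction to ground. They appear in parallel: Z3 || Z2 = 0 + j0.2194 Ω.
Step 4 — Series with input arm Z1: Z_in = Z1 + (Z3 || Z2) = 17.7 + j0.2194 Ω = 17.7∠0.7° Ω.
Step 5 — Source phasor: V = 5.78∠-124.8° V = -3.299 - j4.746 V.
Step 6 — Current: I = V / Z = -0.1897 - j0.2658 A = 0.3265∠-125.5° A.
Step 7 — Complex power: S = V·I* = 1.887 + j0.02339 VA.
Step 8 — Real power: P = Re(S) = 1.887 W.
Step 9 — Reactive power: Q = Im(S) = 0.02339 VAR.
Step 10 — Apparent power: |S| = 1.887 VA.
Step 11 — Power factor: PF = P/|S| = 0.9999 (lagging).

(a) P = 1.887 W  (b) Q = 0.02339 VAR  (c) S = 1.887 VA  (d) PF = 0.9999 (lagging)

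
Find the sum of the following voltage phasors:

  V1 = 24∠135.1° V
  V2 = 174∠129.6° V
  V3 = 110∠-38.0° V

Step 1 — Convert each phasor to rectangular form:
  V1 = 24·(cos(135.1°) + j·sin(135.1°)) = -17 + j16.94 V
  V2 = 174·(cos(129.6°) + j·sin(129.6°)) = -110.9 + j134.1 V
  V3 = 110·(cos(-38.0°) + j·sin(-38.0°)) = 86.68 - j67.72 V
Step 2 — Sum components: V_total = -41.23 + j83.29 V.
Step 3 — Convert to polar: |V_total| = 92.93 V, ∠V_total = 116.3°.

V_total = 92.93∠116.3° V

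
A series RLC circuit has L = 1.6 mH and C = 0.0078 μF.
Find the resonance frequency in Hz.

Step 1 — Resonance condition Im(Z)=0 gives ω₀ = 1/√(LC).
Step 2 — ω₀ = 1/√(0.0016·7.8e-09) = 2.831e+05 rad/s.
Step 3 — f₀ = ω₀/(2π) = 4.505e+04 Hz.

f₀ = 4.505e+04 Hz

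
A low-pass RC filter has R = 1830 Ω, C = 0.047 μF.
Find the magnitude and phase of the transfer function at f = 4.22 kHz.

Step 1 — Angular frequency: ω = 2π·4220 = 2.652e+04 rad/s.
Step 2 — Transfer function: H(jω) = 1/(1 + jωRC).
Step 3 — Denominator: 1 + jωRC = 1 + j·2.652e+04·1830·4.7e-08 = 1 + j2.281.
Step 4 — H = 0.1613 - j0.3678.
Step 5 — Magnitude: |H| = 0.4016 (-7.9 dB); phase: φ = -66.3°.

|H| = 0.4016 (-7.9 dB), φ = -66.3°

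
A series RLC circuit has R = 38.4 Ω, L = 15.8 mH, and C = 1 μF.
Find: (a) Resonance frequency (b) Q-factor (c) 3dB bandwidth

Step 1 — Resonance condition Im(Z)=0 gives ω₀ = 1/√(LC).
Step 2 — ω₀ = 1/√(0.0158·1e-06) = 7956 rad/s.
Step 3 — f₀ = ω₀/(2π) = 1266 Hz.
Step 4 — Series Q: Q = ω₀L/R = 7956·0.0158/38.4 = 3.273.
Step 5 — 3dB bandwidth: Δω = ω₀/Q = 2430 rad/s; BW = Δω/(2π) = 386.8 Hz.

(a) f₀ = 1266 Hz  (b) Q = 3.273  (c) BW = 386.8 Hz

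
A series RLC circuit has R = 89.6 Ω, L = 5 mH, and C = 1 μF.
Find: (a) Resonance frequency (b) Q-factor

Step 1 — Resonance condition Im(Z)=0 gives ω₀ = 1/√(LC).
Step 2 — ω₀ = 1/√(0.005·1e-06) = 1.414e+04 rad/s.
Step 3 — f₀ = ω₀/(2π) = 2251 Hz.
Step 4 — Series Q: Q = ω₀L/R = 1.414e+04·0.005/89.6 = 0.7892.

(a) f₀ = 2251 Hz  (b) Q = 0.7892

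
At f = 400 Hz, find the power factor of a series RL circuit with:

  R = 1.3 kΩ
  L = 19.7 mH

Step 1 — Angular frequency: ω = 2π·f = 2π·400 = 2513 rad/s.
Step 2 — Component impedances:
  R: Z = R = 1300 Ω
  L: Z = jωL = j·2513·0.0197 = 0 + j49.51 Ω
Step 3 — Series combination: Z_total = R + L = 1300 + j49.51 Ω = 1301∠2.2° Ω.
Step 4 — Power factor: PF = cos(φ) = Re(Z)/|Z| = 1300/1300.9 = 0.9993.
Step 5 — Type: Im(Z) = 49.51 ⇒ lagging (phase φ = 2.2°).

PF = 0.9993 (lagging, φ = 2.2°)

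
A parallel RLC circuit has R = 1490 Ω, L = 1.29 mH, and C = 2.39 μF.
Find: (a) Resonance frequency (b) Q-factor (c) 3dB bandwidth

Step 1 — Resonance: ω₀ = 1/√(LC) = 1/√(0.00129·2.39e-06) = 1.801e+04 rad/s.
Step 2 — f₀ = ω₀/(2π) = 2866 Hz.
Step 3 — Parallel Q: Q = R/(ω₀L) = 1490/(1.801e+04·0.00129) = 64.13.
Step 4 — Bandwidth: Δω = ω₀/Q = 280.8 rad/s; BW = Δω/(2π) = 44.69 Hz.

(a) f₀ = 2866 Hz  (b) Q = 64.13  (c) BW = 44.69 Hz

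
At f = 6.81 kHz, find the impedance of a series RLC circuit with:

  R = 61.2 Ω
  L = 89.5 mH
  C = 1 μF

Step 1 — Angular frequency: ω = 2π·f = 2π·6810 = 4.279e+04 rad/s.
Step 2 — Component impedances:
  R: Z = R = 61.2 Ω
  L: Z = jωL = j·4.279e+04·0.0895 = 0 + j3830 Ω
  C: Z = 1/(jωC) = -j/(ω·C) = 0 - j23.37 Ω
Step 3 — Series combination: Z_total = R + L + C = 61.2 + j3806 Ω = 3807∠89.1° Ω.

Z = 61.2 + j3806 Ω = 3807∠89.1° Ω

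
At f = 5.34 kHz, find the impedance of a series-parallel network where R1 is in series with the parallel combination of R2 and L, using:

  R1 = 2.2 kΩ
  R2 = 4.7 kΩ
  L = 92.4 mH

Step 1 — Angular frequency: ω = 2π·f = 2π·5340 = 3.355e+04 rad/s.
Step 2 — Component impedances:
  R1: Z = R = 2200 Ω
  R2: Z = R = 4700 Ω
  L: Z = jωL = j·3.355e+04·0.0924 = 0 + j3100 Ω
Step 3 — Parallel branch: R2 || L = 1/(1/R2 + 1/L) = 1425 + j2160 Ω.
Step 4 — Series with R1: Z_total = R1 + (R2 || L) = 3625 + j2160 Ω = 4220∠30.8° Ω.

Z = 3625 + j2160 Ω = 4220∠30.8° Ω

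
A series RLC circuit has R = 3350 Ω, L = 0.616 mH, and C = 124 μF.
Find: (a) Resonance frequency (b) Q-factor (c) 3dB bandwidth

Step 1 — Resonance condition Im(Z)=0 gives ω₀ = 1/√(LC).
Step 2 — ω₀ = 1/√(0.000616·0.000124) = 3618 rad/s.
Step 3 — f₀ = ω₀/(2π) = 575.9 Hz.
Step 4 — Series Q: Q = ω₀L/R = 3618·0.000616/3350 = 0.0006653.
Step 5 — 3dB bandwidth: Δω = ω₀/Q = 5.438e+06 rad/s; BW = Δω/(2π) = 8.655e+05 Hz.

(a) f₀ = 575.9 Hz  (b) Q = 0.0006653  (c) BW = 8.655e+05 Hz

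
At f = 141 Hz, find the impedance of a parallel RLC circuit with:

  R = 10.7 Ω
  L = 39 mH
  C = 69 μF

Step 1 — Angular frequency: ω = 2π·f = 2π·141 = 885.9 rad/s.
Step 2 — Component impedances:
  R: Z = R = 10.7 Ω
  L: Z = jωL = j·885.9·0.039 = 0 + j34.55 Ω
  C: Z = 1/(jωC) = -j/(ω·C) = 0 - j16.36 Ω
Step 3 — Parallel combination: 1/Z_total = 1/R + 1/L + 1/C; Z_total = 9.565 - j3.294 Ω = 10.12∠-19.0° Ω.

Z = 9.565 - j3.294 Ω = 10.12∠-19.0° Ω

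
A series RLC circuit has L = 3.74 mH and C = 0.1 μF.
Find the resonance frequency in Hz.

Step 1 — Resonance condition Im(Z)=0 gives ω₀ = 1/√(LC).
Step 2 — ω₀ = 1/√(0.00374·1e-07) = 5.171e+04 rad/s.
Step 3 — f₀ = ω₀/(2π) = 8230 Hz.

f₀ = 8230 Hz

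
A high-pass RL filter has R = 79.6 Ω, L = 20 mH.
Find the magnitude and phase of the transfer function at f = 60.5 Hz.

Step 1 — Angular frequency: ω = 2π·60.5 = 380.1 rad/s.
Step 2 — Transfer function: H(jω) = jωL/(R + jωL).
Step 3 — Numerator jωL = j·7.603; denominator R + jωL = 79.6 + j7.603.
Step 4 — H = 0.00904 + j0.09465.
Step 5 — Magnitude: |H| = 0.09508 (-20.4 dB); phase: φ = 84.5°.

|H| = 0.09508 (-20.4 dB), φ = 84.5°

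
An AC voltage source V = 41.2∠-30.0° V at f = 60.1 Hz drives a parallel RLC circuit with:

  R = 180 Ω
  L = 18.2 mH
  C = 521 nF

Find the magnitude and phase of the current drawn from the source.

Step 1 — Angular frequency: ω = 2π·f = 2π·60.1 = 377.6 rad/s.
Step 2 — Component impedances:
  R: Z = R = 180 Ω
  L: Z = jωL = j·377.6·0.0182 = 0 + j6.873 Ω
  C: Z = 1/(jωC) = -j/(ω·C) = 0 - j5083 Ω
Step 3 — Parallel combination: 1/Z_total = 1/R + 1/L + 1/C; Z_total = 0.2627 + j6.872 Ω = 6.877∠87.8° Ω.
Step 4 — Source phasor: V = 41.2∠-30.0° V = 35.68 - j20.6 V.
Step 5 — Ohm's law: I = V / Z_total = (35.68 - j20.6) / (0.2627 + j6.872) = -2.795 - j5.299 A.
Step 6 — Convert to polar: |I| = 5.991 A, ∠I = -117.8°.

I = 5.991∠-117.8° A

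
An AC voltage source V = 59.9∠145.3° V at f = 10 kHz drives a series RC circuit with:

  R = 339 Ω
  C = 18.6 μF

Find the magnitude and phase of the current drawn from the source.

Step 1 — Angular frequency: ω = 2π·f = 2π·1e+04 = 6.283e+04 rad/s.
Step 2 — Component impedances:
  R: Z = R = 339 Ω
  C: Z = 1/(jωC) = -j/(ω·C) = 0 - j0.8557 Ω
Step 3 — Series combination: Z_total = R + C = 339 - j0.8557 Ω = 339∠-0.1° Ω.
Step 4 — Source phasor: V = 59.9∠145.3° V = -49.25 + j34.1 V.
Step 5 — Ohm's law: I = V / Z_total = (-49.25 + j34.1) / (339 - j0.8557) = -0.1455 + j0.1002 A.
Step 6 — Convert to polar: |I| = 0.1767 A, ∠I = 145.4°.

I = 0.1767∠145.4° A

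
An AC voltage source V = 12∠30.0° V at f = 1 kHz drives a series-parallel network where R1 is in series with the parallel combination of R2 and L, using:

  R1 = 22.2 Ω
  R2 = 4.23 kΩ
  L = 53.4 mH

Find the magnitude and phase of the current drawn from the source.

Step 1 — Angular frequency: ω = 2π·f = 2π·1000 = 6283 rad/s.
Step 2 — Component impedances:
  R1: Z = R = 22.2 Ω
  R2: Z = R = 4230 Ω
  L: Z = jωL = j·6283·0.0534 = 0 + j335.5 Ω
Step 3 — Parallel branch: R2 || L = 1/(1/R2 + 1/L) = 26.45 + j333.4 Ω.
Step 4 — Series with R1: Z_total = R1 + (R2 || L) = 48.65 + j333.4 Ω = 337∠81.7° Ω.
Step 5 — Source phasor: V = 12∠30.0° V = 10.39 + j6 V.
Step 6 — Ohm's law: I = V / Z_total = (10.39 + j6) / (48.65 + j333.4) = 0.02207 - j0.02795 A.
Step 7 — Convert to polar: |I| = 0.03561 A, ∠I = -51.7°.

I = 0.03561∠-51.7° A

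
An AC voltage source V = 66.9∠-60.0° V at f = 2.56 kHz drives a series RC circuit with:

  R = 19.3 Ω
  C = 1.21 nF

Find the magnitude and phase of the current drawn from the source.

Step 1 — Angular frequency: ω = 2π·f = 2π·2560 = 1.608e+04 rad/s.
Step 2 — Component impedances:
  R: Z = R = 19.3 Ω
  C: Z = 1/(jωC) = -j/(ω·C) = 0 - j5.138e+04 Ω
Step 3 — Series combination: Z_total = R + C = 19.3 - j5.138e+04 Ω = 5.138e+04∠-90.0° Ω.
Step 4 — Source phasor: V = 66.9∠-60.0° V = 33.45 - j57.94 V.
Step 5 — Ohm's law: I = V / Z_total = (33.45 - j57.94) / (19.3 - j5.138e+04) = 0.001128 + j0.0006506 A.
Step 6 — Convert to polar: |I| = 0.001302 A, ∠I = 30.0°.

I = 0.001302∠30.0° A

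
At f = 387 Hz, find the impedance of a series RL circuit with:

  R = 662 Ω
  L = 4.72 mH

Step 1 — Angular frequency: ω = 2π·f = 2π·387 = 2432 rad/s.
Step 2 — Component impedances:
  R: Z = R = 662 Ω
  L: Z = jωL = j·2432·0.00472 = 0 + j11.48 Ω
Step 3 — Series combination: Z_total = R + L = 662 + j11.48 Ω = 662.1∠1.0° Ω.

Z = 662 + j11.48 Ω = 662.1∠1.0° Ω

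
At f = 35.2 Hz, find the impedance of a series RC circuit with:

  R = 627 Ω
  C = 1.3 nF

Step 1 — Angular frequency: ω = 2π·f = 2π·35.2 = 221.2 rad/s.
Step 2 — Component impedances:
  R: Z = R = 627 Ω
  C: Z = 1/(jωC) = -j/(ω·C) = 0 - j3.478e+06 Ω
Step 3 — Series combination: Z_total = R + C = 627 - j3.478e+06 Ω = 3.478e+06∠-90.0° Ω.

Z = 627 - j3.478e+06 Ω = 3.478e+06∠-90.0° Ω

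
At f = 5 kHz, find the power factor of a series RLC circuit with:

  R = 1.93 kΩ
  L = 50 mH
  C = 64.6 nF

Step 1 — Angular frequency: ω = 2π·f = 2π·5000 = 3.142e+04 rad/s.
Step 2 — Component impedances:
  R: Z = R = 1930 Ω
  L: Z = jωL = j·3.142e+04·0.05 = 0 + j1571 Ω
  C: Z = 1/(jωC) = -j/(ω·C) = 0 - j492.7 Ω
Step 3 — Series combination: Z_total = R + L + C = 1930 + j1078 Ω = 2211∠29.2° Ω.
Step 4 — Power factor: PF = cos(φ) = Re(Z)/|Z| = 1930/2210.7 = 0.873.
Step 5 — Type: Im(Z) = 1078 ⇒ lagging (phase φ = 29.2°).

PF = 0.873 (lagging, φ = 29.2°)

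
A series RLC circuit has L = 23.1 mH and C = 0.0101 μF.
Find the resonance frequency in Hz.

Step 1 — Resonance condition Im(Z)=0 gives ω₀ = 1/√(LC).
Step 2 — ω₀ = 1/√(0.0231·1.01e-08) = 6.547e+04 rad/s.
Step 3 — f₀ = ω₀/(2π) = 1.042e+04 Hz.

f₀ = 1.042e+04 Hz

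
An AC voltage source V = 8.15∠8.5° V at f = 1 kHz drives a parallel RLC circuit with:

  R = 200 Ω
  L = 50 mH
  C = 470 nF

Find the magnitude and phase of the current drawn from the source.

Step 1 — Angular frequency: ω = 2π·f = 2π·1000 = 6283 rad/s.
Step 2 — Component impedances:
  R: Z = R = 200 Ω
  L: Z = jωL = j·6283·0.05 = 0 + j314.2 Ω
  C: Z = 1/(jωC) = -j/(ω·C) = 0 - j338.6 Ω
Step 3 — Parallel combination: 1/Z_total = 1/R + 1/L + 1/C; Z_total = 199.6 + j9.181 Ω = 199.8∠2.6° Ω.
Step 4 — Source phasor: V = 8.15∠8.5° V = 8.06 + j1.205 V.
Step 5 — Ohm's law: I = V / Z_total = (8.06 + j1.205) / (199.6 + j9.181) = 0.04058 + j0.004169 A.
Step 6 — Convert to polar: |I| = 0.04079 A, ∠I = 5.9°.

I = 0.04079∠5.9° A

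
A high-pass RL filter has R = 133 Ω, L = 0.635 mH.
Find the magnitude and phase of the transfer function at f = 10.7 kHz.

Step 1 — Angular frequency: ω = 2π·1.07e+04 = 6.723e+04 rad/s.
Step 2 — Transfer function: H(jω) = jωL/(R + jωL).
Step 3 — Numerator jωL = j·42.69; denominator R + jωL = 133 + j42.69.
Step 4 — H = 0.09341 + j0.291.
Step 5 — Magnitude: |H| = 0.3056 (-10.3 dB); phase: φ = 72.2°.

|H| = 0.3056 (-10.3 dB), φ = 72.2°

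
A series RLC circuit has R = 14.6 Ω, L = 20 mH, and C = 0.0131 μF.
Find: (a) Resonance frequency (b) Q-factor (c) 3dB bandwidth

Step 1 — Resonance condition Im(Z)=0 gives ω₀ = 1/√(LC).
Step 2 — ω₀ = 1/√(0.02·1.31e-08) = 6.178e+04 rad/s.
Step 3 — f₀ = ω₀/(2π) = 9833 Hz.
Step 4 — Series Q: Q = ω₀L/R = 6.178e+04·0.02/14.6 = 84.63.
Step 5 — 3dB bandwidth: Δω = ω₀/Q = 730 rad/s; BW = Δω/(2π) = 116.2 Hz.

(a) f₀ = 9833 Hz  (b) Q = 84.63  (c) BW = 116.2 Hz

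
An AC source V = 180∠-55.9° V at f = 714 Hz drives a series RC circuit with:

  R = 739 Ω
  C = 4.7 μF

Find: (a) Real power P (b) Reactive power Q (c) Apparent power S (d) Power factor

Step 1 — Angular frequency: ω = 2π·f = 2π·714 = 4486 rad/s.
Step 2 — Component impedances:
  R: Z = R = 739 Ω
  C: Z = 1/(jωC) = -j/(ω·C) = 0 - j47.43 Ω
Step 3 — Series combination: Z_total = R + C = 739 - j47.43 Ω = 740.5∠-3.7° Ω.
Step 4 — Source phasor: V = 180∠-55.9° V = 100.9 - j149.1 V.
Step 5 — Current: I = V / Z = 0.1489 - j0.1921 A = 0.2431∠-52.2° A.
Step 6 — Complex power: S = V·I* = 43.66 - j2.802 VA.
Step 7 — Real power: P = Re(S) = 43.66 W.
Step 8 — Reactive power: Q = Im(S) = -2.802 VAR.
Step 9 — Apparent power: |S| = 43.75 VA.
Step 10 — Power factor: PF = P/|S| = 0.9979 (leading).

(a) P = 43.66 W  (b) Q = -2.802 VAR  (c) S = 43.75 VA  (d) PF = 0.9979 (leading)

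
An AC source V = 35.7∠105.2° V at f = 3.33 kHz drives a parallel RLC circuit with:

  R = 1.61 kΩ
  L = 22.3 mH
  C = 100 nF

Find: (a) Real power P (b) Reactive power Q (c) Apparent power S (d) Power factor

Step 1 — Angular frequency: ω = 2π·f = 2π·3330 = 2.092e+04 rad/s.
Step 2 — Component impedances:
  R: Z = R = 1610 Ω
  L: Z = jωL = j·2.092e+04·0.0223 = 0 + j466.6 Ω
  C: Z = 1/(jωC) = -j/(ω·C) = 0 - j477.9 Ω
Step 3 — Parallel combination: 1/Z_total = 1/R + 1/L + 1/C; Z_total = 1599 + j131.2 Ω = 1605∠4.7° Ω.
Step 4 — Source phasor: V = 35.7∠105.2° V = -9.36 + j34.45 V.
Step 5 — Current: I = V / Z = -0.004059 + j0.02188 A = 0.02225∠100.5° A.
Step 6 — Complex power: S = V·I* = 0.7916 + j0.06492 VA.
Step 7 — Real power: P = Re(S) = 0.7916 W.
Step 8 — Reactive power: Q = Im(S) = 0.06492 VAR.
Step 9 — Apparent power: |S| = 0.7943 VA.
Step 10 — Power factor: PF = P/|S| = 0.9967 (lagging).

(a) P = 0.7916 W  (b) Q = 0.06492 VAR  (c) S = 0.7943 VA  (d) PF = 0.9967 (lagging)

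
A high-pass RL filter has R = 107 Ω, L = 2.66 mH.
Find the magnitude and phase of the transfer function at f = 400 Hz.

Step 1 — Angular frequency: ω = 2π·400 = 2513 rad/s.
Step 2 — Transfer function: H(jω) = jωL/(R + jωL).
Step 3 — Numerator jωL = j·6.685; denominator R + jωL = 107 + j6.685.
Step 4 — H = 0.003889 + j0.06224.
Step 5 — Magnitude: |H| = 0.06236 (-24.1 dB); phase: φ = 86.4°.

|H| = 0.06236 (-24.1 dB), φ = 86.4°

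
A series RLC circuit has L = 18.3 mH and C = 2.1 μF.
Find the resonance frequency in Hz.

Step 1 — Resonance condition Im(Z)=0 gives ω₀ = 1/√(LC).
Step 2 — ω₀ = 1/√(0.0183·2.1e-06) = 5101 rad/s.
Step 3 — f₀ = ω₀/(2π) = 811.9 Hz.

f₀ = 811.9 Hz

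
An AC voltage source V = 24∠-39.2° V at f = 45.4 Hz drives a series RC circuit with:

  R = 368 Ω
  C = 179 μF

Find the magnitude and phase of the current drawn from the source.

Step 1 — Angular frequency: ω = 2π·f = 2π·45.4 = 285.3 rad/s.
Step 2 — Component impedances:
  R: Z = R = 368 Ω
  C: Z = 1/(jωC) = -j/(ω·C) = 0 - j19.58 Ω
Step 3 — Series combination: Z_total = R + C = 368 - j19.58 Ω = 368.5∠-3.0° Ω.
Step 4 — Source phasor: V = 24∠-39.2° V = 18.6 - j15.17 V.
Step 5 — Ohm's law: I = V / Z_total = (18.6 - j15.17) / (368 - j19.58) = 0.05258 - j0.03842 A.
Step 6 — Convert to polar: |I| = 0.06513 A, ∠I = -36.2°.

I = 0.06513∠-36.2° A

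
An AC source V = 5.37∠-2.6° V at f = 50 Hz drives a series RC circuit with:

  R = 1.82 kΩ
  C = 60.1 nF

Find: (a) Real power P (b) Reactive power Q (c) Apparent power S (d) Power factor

Step 1 — Angular frequency: ω = 2π·f = 2π·50 = 314.2 rad/s.
Step 2 — Component impedances:
  R: Z = R = 1820 Ω
  C: Z = 1/(jωC) = -j/(ω·C) = 0 - j5.296e+04 Ω
Step 3 — Series combination: Z_total = R + C = 1820 - j5.296e+04 Ω = 5.299e+04∠-88.0° Ω.
Step 4 — Source phasor: V = 5.37∠-2.6° V = 5.364 - j0.2436 V.
Step 5 — Current: I = V / Z = 8.07e-06 + j0.000101 A = 0.0001013∠85.4° A.
Step 6 — Complex power: S = V·I* = 1.869e-05 - j0.0005438 VA.
Step 7 — Real power: P = Re(S) = 1.869e-05 W.
Step 8 — Reactive power: Q = Im(S) = -0.0005438 VAR.
Step 9 — Apparent power: |S| = 0.0005441 VA.
Step 10 — Power factor: PF = P/|S| = 0.03434 (leading).

(a) P = 1.869e-05 W  (b) Q = -0.0005438 VAR  (c) S = 0.0005441 VA  (d) PF = 0.03434 (leading)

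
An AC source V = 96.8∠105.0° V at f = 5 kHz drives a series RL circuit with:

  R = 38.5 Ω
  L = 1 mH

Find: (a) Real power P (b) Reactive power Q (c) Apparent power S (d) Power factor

Step 1 — Angular frequency: ω = 2π·f = 2π·5000 = 3.142e+04 rad/s.
Step 2 — Component impedances:
  R: Z = R = 38.5 Ω
  L: Z = jωL = j·3.142e+04·0.001 = 0 + j31.42 Ω
Step 3 — Series combination: Z_total = R + L = 38.5 + j31.42 Ω = 49.69∠39.2° Ω.
Step 4 — Source phasor: V = 96.8∠105.0° V = -25.05 + j93.5 V.
Step 5 — Current: I = V / Z = 0.799 + j1.777 A = 1.948∠65.8° A.
Step 6 — Complex power: S = V·I* = 146.1 + j119.2 VA.
Step 7 — Real power: P = Re(S) = 146.1 W.
Step 8 — Reactive power: Q = Im(S) = 119.2 VAR.
Step 9 — Apparent power: |S| = 188.6 VA.
Step 10 — Power factor: PF = P/|S| = 0.7748 (lagging).

(a) P = 146.1 W  (b) Q = 119.2 VAR  (c) S = 188.6 VA  (d) PF = 0.7748 (lagging)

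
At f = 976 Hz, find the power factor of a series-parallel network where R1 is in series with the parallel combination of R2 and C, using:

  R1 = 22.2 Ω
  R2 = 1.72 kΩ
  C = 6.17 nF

Step 1 — Angular frequency: ω = 2π·f = 2π·976 = 6132 rad/s.
Step 2 — Component impedances:
  R1: Z = R = 22.2 Ω
  R2: Z = R = 1720 Ω
  C: Z = 1/(jωC) = -j/(ω·C) = 0 - j2.643e+04 Ω
Step 3 — Parallel branch: R2 || C = 1/(1/R2 + 1/C) = 1713 - j111.5 Ω.
Step 4 — Series with R1: Z_total = R1 + (R2 || C) = 1735 - j111.5 Ω = 1739∠-3.7° Ω.
Step 5 — Power factor: PF = cos(φ) = Re(Z)/|Z| = 1734.9/1738.5 = 0.9979.
Step 6 — Type: Im(Z) = -111.5 ⇒ leading (phase φ = -3.7°).

PF = 0.9979 (leading, φ = -3.7°)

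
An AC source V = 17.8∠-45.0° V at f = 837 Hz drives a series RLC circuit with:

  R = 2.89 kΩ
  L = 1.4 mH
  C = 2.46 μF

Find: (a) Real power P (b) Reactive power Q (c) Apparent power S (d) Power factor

Step 1 — Angular frequency: ω = 2π·f = 2π·837 = 5259 rad/s.
Step 2 — Component impedances:
  R: Z = R = 2890 Ω
  L: Z = jωL = j·5259·0.0014 = 0 + j7.363 Ω
  C: Z = 1/(jωC) = -j/(ω·C) = 0 - j77.3 Ω
Step 3 — Series combination: Z_total = R + L + C = 2890 - j69.93 Ω = 2891∠-1.4° Ω.
Step 4 — Source phasor: V = 17.8∠-45.0° V = 12.59 - j12.59 V.
Step 5 — Current: I = V / Z = 0.004458 - j0.004247 A = 0.006157∠-43.6° A.
Step 6 — Complex power: S = V·I* = 0.1096 - j0.002651 VA.
Step 7 — Real power: P = Re(S) = 0.1096 W.
Step 8 — Reactive power: Q = Im(S) = -0.002651 VAR.
Step 9 — Apparent power: |S| = 0.1096 VA.
Step 10 — Power factor: PF = P/|S| = 0.9997 (leading).

(a) P = 0.1096 W  (b) Q = -0.002651 VAR  (c) S = 0.1096 VA  (d) PF = 0.9997 (leading)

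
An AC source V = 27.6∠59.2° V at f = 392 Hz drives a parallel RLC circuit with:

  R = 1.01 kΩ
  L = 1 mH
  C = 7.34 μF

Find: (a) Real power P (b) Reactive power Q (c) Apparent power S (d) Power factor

Step 1 — Angular frequency: ω = 2π·f = 2π·392 = 2463 rad/s.
Step 2 — Component impedances:
  R: Z = R = 1010 Ω
  L: Z = jωL = j·2463·0.001 = 0 + j2.463 Ω
  C: Z = 1/(jωC) = -j/(ω·C) = 0 - j55.31 Ω
Step 3 — Parallel combination: 1/Z_total = 1/R + 1/L + 1/C; Z_total = 0.006579 + j2.578 Ω = 2.578∠89.9° Ω.
Step 4 — Source phasor: V = 27.6∠59.2° V = 14.13 + j23.71 V.
Step 5 — Current: I = V / Z = 9.211 - j5.459 A = 10.71∠-30.7° A.
Step 6 — Complex power: S = V·I* = 0.7542 + j295.5 VA.
Step 7 — Real power: P = Re(S) = 0.7542 W.
Step 8 — Reactive power: Q = Im(S) = 295.5 VAR.
Step 9 — Apparent power: |S| = 295.5 VA.
Step 10 — Power factor: PF = P/|S| = 0.002552 (lagging).

(a) P = 0.7542 W  (b) Q = 295.5 VAR  (c) S = 295.5 VA  (d) PF = 0.002552 (lagging)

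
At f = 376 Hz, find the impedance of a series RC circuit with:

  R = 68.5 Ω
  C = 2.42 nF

Step 1 — Angular frequency: ω = 2π·f = 2π·376 = 2362 rad/s.
Step 2 — Component impedances:
  R: Z = R = 68.5 Ω
  C: Z = 1/(jωC) = -j/(ω·C) = 0 - j1.749e+05 Ω
Step 3 — Series combination: Z_total = R + C = 68.5 - j1.749e+05 Ω = 1.749e+05∠-90.0° Ω.

Z = 68.5 - j1.749e+05 Ω = 1.749e+05∠-90.0° Ω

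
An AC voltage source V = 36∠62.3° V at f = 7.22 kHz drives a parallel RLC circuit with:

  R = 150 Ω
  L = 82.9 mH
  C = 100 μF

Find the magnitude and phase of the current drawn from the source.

Step 1 — Angular frequency: ω = 2π·f = 2π·7220 = 4.536e+04 rad/s.
Step 2 — Component impedances:
  R: Z = R = 150 Ω
  L: Z = jωL = j·4.536e+04·0.0829 = 0 + j3761 Ω
  C: Z = 1/(jωC) = -j/(ω·C) = 0 - j0.2204 Ω
Step 3 — Parallel combination: 1/Z_total = 1/R + 1/L + 1/C; Z_total = 0.000324 - j0.2204 Ω = 0.2204∠-89.9° Ω.
Step 4 — Source phasor: V = 36∠62.3° V = 16.73 + j31.87 V.
Step 5 — Ohm's law: I = V / Z_total = (16.73 + j31.87) / (0.000324 - j0.2204) = -144.5 + j76.12 A.
Step 6 — Convert to polar: |I| = 163.3 A, ∠I = 152.2°.

I = 163.3∠152.2° A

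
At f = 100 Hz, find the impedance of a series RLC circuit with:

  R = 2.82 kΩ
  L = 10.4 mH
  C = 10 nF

Step 1 — Angular frequency: ω = 2π·f = 2π·100 = 628.3 rad/s.
Step 2 — Component impedances:
  R: Z = R = 2820 Ω
  L: Z = jωL = j·628.3·0.0104 = 0 + j6.535 Ω
  C: Z = 1/(jωC) = -j/(ω·C) = 0 - j1.592e+05 Ω
Step 3 — Series combination: Z_total = R + L + C = 2820 - j1.591e+05 Ω = 1.592e+05∠-89.0° Ω.

Z = 2820 - j1.591e+05 Ω = 1.592e+05∠-89.0° Ω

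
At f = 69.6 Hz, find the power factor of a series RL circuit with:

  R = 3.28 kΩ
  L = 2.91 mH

Step 1 — Angular frequency: ω = 2π·f = 2π·69.6 = 437.3 rad/s.
Step 2 — Component impedances:
  R: Z = R = 3280 Ω
  L: Z = jωL = j·437.3·0.00291 = 0 + j1.273 Ω
Step 3 — Series combination: Z_total = R + L = 3280 + j1.273 Ω = 3280∠0.0° Ω.
Step 4 — Power factor: PF = cos(φ) = Re(Z)/|Z| = 3280/3280 = 1.
Step 5 — Type: Im(Z) = 1.273 ⇒ lagging (phase φ = 0.0°).

PF = 1 (lagging, φ = 0.0°)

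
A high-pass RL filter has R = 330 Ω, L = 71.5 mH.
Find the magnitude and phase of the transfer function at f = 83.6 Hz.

Step 1 — Angular frequency: ω = 2π·83.6 = 525.3 rad/s.
Step 2 — Transfer function: H(jω) = jωL/(R + jωL).
Step 3 — Numerator jωL = j·37.56; denominator R + jωL = 330 + j37.56.
Step 4 — H = 0.01279 + j0.1124.
Step 5 — Magnitude: |H| = 0.1131 (-18.9 dB); phase: φ = 83.5°.

|H| = 0.1131 (-18.9 dB), φ = 83.5°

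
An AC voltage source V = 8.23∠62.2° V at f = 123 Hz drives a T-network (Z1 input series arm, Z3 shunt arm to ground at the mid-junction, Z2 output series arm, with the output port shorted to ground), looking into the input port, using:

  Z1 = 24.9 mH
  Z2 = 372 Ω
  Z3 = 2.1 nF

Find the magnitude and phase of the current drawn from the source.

Step 1 — Angular frequency: ω = 2π·f = 2π·123 = 772.8 rad/s.
Step 2 — Component impedances:
  Z1: Z = jωL = j·772.8·0.0249 = 0 + j19.24 Ω
  Z2: Z = R = 372 Ω
  Z3: Z = 1/(jωC) = -j/(ω·C) = 0 - j6.162e+05 Ω
Step 3 — With the output port shorted to ground, the output series arm Z2 runs from the junction to ground; the shunt arm Z3 also runs from the junction to ground. They appear in parallel: Z3 || Z2 = 372 - j0.2246 Ω.
Step 4 — Series with input arm Z1: Z_in = Z1 + (Z3 || Z2) = 372 + j19.02 Ω = 372.5∠2.9° Ω.
Step 5 — Source phasor: V = 8.23∠62.2° V = 3.838 + j7.28 V.
Step 6 — Ohm's law: I = V / Z_total = (3.838 + j7.28) / (372 + j19.02) = 0.01129 + j0.01899 A.
Step 7 — Convert to polar: |I| = 0.02209 A, ∠I = 59.3°.

I = 0.02209∠59.3° A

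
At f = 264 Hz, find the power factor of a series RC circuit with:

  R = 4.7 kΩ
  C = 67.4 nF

Step 1 — Angular frequency: ω = 2π·f = 2π·264 = 1659 rad/s.
Step 2 — Component impedances:
  R: Z = R = 4700 Ω
  C: Z = 1/(jωC) = -j/(ω·C) = 0 - j8945 Ω
Step 3 — Series combination: Z_total = R + C = 4700 - j8945 Ω = 1.01e+04∠-62.3° Ω.
Step 4 — Power factor: PF = cos(φ) = Re(Z)/|Z| = 4700/10104 = 0.4652.
Step 5 — Type: Im(Z) = -8945 ⇒ leading (phase φ = -62.3°).

PF = 0.4652 (leading, φ = -62.3°)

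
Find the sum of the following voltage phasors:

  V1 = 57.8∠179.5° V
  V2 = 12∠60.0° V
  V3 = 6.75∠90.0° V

Step 1 — Convert each phasor to rectangular form:
  V1 = 57.8·(cos(179.5°) + j·sin(179.5°)) = -57.8 + j0.5044 V
  V2 = 12·(cos(60.0°) + j·sin(60.0°)) = 6 + j10.39 V
  V3 = 6.75·(cos(90.0°) + j·sin(90.0°)) = 0 + j6.75 V
Step 2 — Sum components: V_total = -51.8 + j17.65 V.
Step 3 — Convert to polar: |V_total| = 54.72 V, ∠V_total = 161.2°.

V_total = 54.72∠161.2° V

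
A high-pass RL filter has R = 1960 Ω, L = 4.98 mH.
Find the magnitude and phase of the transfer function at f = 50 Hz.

Step 1 — Angular frequency: ω = 2π·50 = 314.2 rad/s.
Step 2 — Transfer function: H(jω) = jωL/(R + jωL).
Step 3 — Numerator jωL = j·1.565; denominator R + jωL = 1960 + j1.565.
Step 4 — H = 6.372e-07 + j0.0007982.
Step 5 — Magnitude: |H| = 0.0007982 (-62.0 dB); phase: φ = 90.0°.

|H| = 0.0007982 (-62.0 dB), φ = 90.0°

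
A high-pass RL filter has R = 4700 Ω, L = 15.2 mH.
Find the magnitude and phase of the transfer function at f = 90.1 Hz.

Step 1 — Angular frequency: ω = 2π·90.1 = 566.1 rad/s.
Step 2 — Transfer function: H(jω) = jωL/(R + jωL).
Step 3 — Numerator jωL = j·8.605; denominator R + jωL = 4700 + j8.605.
Step 4 — H = 3.352e-06 + j0.001831.
Step 5 — Magnitude: |H| = 0.001831 (-54.7 dB); phase: φ = 89.9°.

|H| = 0.001831 (-54.7 dB), φ = 89.9°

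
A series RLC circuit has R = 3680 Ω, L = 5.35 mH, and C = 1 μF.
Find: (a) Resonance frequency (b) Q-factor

Step 1 — Resonance condition Im(Z)=0 gives ω₀ = 1/√(LC).
Step 2 — ω₀ = 1/√(0.00535·1e-06) = 1.367e+04 rad/s.
Step 3 — f₀ = ω₀/(2π) = 2176 Hz.
Step 4 — Series Q: Q = ω₀L/R = 1.367e+04·0.00535/3680 = 0.01988.

(a) f₀ = 2176 Hz  (b) Q = 0.01988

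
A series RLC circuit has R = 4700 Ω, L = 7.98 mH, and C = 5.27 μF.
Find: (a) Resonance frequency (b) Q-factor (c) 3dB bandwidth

Step 1 — Resonance: ω₀ = 1/√(LC) = 1/√(0.00798·5.27e-06) = 4876 rad/s.
Step 2 — f₀ = ω₀/(2π) = 776.1 Hz.
Step 3 — Series Q: Q = ω₀L/R = 4876·0.00798/4700 = 0.008279.
Step 4 — Bandwidth: Δω = ω₀/Q = 5.89e+05 rad/s; BW = Δω/(2π) = 9.374e+04 Hz.

(a) f₀ = 776.1 Hz  (b) Q = 0.008279  (c) BW = 9.374e+04 Hz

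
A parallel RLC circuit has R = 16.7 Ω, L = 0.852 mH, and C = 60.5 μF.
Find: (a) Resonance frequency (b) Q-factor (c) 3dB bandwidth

Step 1 — Resonance: ω₀ = 1/√(LC) = 1/√(0.000852·6.05e-05) = 4405 rad/s.
Step 2 — f₀ = ω₀/(2π) = 701 Hz.
Step 3 — Parallel Q: Q = R/(ω₀L) = 16.7/(4405·0.000852) = 4.45.
Step 4 — Bandwidth: Δω = ω₀/Q = 989.8 rad/s; BW = Δω/(2π) = 157.5 Hz.

(a) f₀ = 701 Hz  (b) Q = 4.45  (c) BW = 157.5 Hz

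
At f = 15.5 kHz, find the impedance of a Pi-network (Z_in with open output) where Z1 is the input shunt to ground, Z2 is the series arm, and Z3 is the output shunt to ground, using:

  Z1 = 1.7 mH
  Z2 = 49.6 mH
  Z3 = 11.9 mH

Step 1 — Angular frequency: ω = 2π·f = 2π·1.55e+04 = 9.739e+04 rad/s.
Step 2 — Component impedances:
  Z1: Z = jωL = j·9.739e+04·0.0017 = 0 + j165.6 Ω
  Z2: Z = jωL = j·9.739e+04·0.0496 = 0 + j4831 Ω
  Z3: Z = jωL = j·9.739e+04·0.0119 = 0 + j1159 Ω
Step 3 — With open output, the series arm Z2 and the output shunt Z3 appear in series to ground: Z2 + Z3 = 0 + j5989 Ω.
Step 4 — Parallel with input shunt Z1: Z_in = Z1 || (Z2 + Z3) = 0 + j161.1 Ω = 161.1∠90.0° Ω.

Z = 0 + j161.1 Ω = 161.1∠90.0° Ω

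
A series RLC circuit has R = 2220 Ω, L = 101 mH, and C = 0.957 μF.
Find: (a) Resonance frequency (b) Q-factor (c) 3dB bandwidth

Step 1 — Resonance condition Im(Z)=0 gives ω₀ = 1/√(LC).
Step 2 — ω₀ = 1/√(0.101·9.57e-07) = 3216 rad/s.
Step 3 — f₀ = ω₀/(2π) = 511.9 Hz.
Step 4 — Series Q: Q = ω₀L/R = 3216·0.101/2220 = 0.1463.
Step 5 — 3dB bandwidth: Δω = ω₀/Q = 2.198e+04 rad/s; BW = Δω/(2π) = 3498 Hz.

(a) f₀ = 511.9 Hz  (b) Q = 0.1463  (c) BW = 3498 Hz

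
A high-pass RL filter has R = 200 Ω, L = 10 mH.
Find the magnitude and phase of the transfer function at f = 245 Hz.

Step 1 — Angular frequency: ω = 2π·245 = 1539 rad/s.
Step 2 — Transfer function: H(jω) = jωL/(R + jωL).
Step 3 — Numerator jωL = j·15.39; denominator R + jωL = 200 + j15.39.
Step 4 — H = 0.005889 + j0.07652.
Step 5 — Magnitude: |H| = 0.07674 (-22.3 dB); phase: φ = 85.6°.

|H| = 0.07674 (-22.3 dB), φ = 85.6°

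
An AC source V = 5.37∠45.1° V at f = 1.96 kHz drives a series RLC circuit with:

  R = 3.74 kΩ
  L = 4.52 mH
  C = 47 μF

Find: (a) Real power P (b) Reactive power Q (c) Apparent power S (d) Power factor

Step 1 — Angular frequency: ω = 2π·f = 2π·1960 = 1.232e+04 rad/s.
Step 2 — Component impedances:
  R: Z = R = 3740 Ω
  L: Z = jωL = j·1.232e+04·0.00452 = 0 + j55.66 Ω
  C: Z = 1/(jωC) = -j/(ω·C) = 0 - j1.728 Ω
Step 3 — Series combination: Z_total = R + L + C = 3740 + j53.94 Ω = 3740∠0.8° Ω.
Step 4 — Source phasor: V = 5.37∠45.1° V = 3.791 + j3.804 V.
Step 5 — Current: I = V / Z = 0.001028 + j0.001002 A = 0.001436∠44.3° A.
Step 6 — Complex power: S = V·I* = 0.007709 + j0.0001112 VA.
Step 7 — Real power: P = Re(S) = 0.007709 W.
Step 8 — Reactive power: Q = Im(S) = 0.0001112 VAR.
Step 9 — Apparent power: |S| = 0.00771 VA.
Step 10 — Power factor: PF = P/|S| = 0.9999 (lagging).

(a) P = 0.007709 W  (b) Q = 0.0001112 VAR  (c) S = 0.00771 VA  (d) PF = 0.9999 (lagging)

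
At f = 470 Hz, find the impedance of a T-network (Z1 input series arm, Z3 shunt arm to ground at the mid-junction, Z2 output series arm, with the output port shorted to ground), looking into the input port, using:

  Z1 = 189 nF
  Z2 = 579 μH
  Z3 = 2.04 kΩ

Step 1 — Angular frequency: ω = 2π·f = 2π·470 = 2953 rad/s.
Step 2 — Component impedances:
  Z1: Z = 1/(jωC) = -j/(ω·C) = 0 - j1792 Ω
  Z2: Z = jωL = j·2953·0.000579 = 0 + j1.71 Ω
  Z3: Z = R = 2040 Ω
Step 3 — With the output port shorted to ground, the output series arm Z2 runs from the junction to ground; the shunt arm Z3 also runs from the junction to ground. They appear in parallel: Z3 || Z2 = 0.001433 + j1.71 Ω.
Step 4 — Series with input arm Z1: Z_in = Z1 + (Z3 || Z2) = 0.001433 - j1790 Ω = 1790∠-90.0° Ω.

Z = 0.001433 - j1790 Ω = 1790∠-90.0° Ω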